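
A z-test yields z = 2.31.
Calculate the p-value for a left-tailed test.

Answer: p-value ≈ 0.9896

Derivation:
For z = 2.31:
p = P(Z < 2.31) = Φ(2.31) = 0.9896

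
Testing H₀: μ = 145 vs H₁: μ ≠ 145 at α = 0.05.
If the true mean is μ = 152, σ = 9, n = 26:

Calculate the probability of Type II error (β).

Answer: β ≈ 0.0224

Derivation:
SE = σ/√n = 9/√26 = 1.7650
Critical values: μ₀ ± z_0.025×SE = 145 ± 1.960×1.7650
Acceptance region: (141.5406, 148.4594)
Under H₁ (μ = 152): z_high = (148.4594 - 152)/1.7650 = -2.0060, z_low = (141.5406 - 152)/1.7650 = -5.9260
β = P(not reject | H₁) = Φ(-2.0060) - Φ(-5.9260) ≈ 0.0224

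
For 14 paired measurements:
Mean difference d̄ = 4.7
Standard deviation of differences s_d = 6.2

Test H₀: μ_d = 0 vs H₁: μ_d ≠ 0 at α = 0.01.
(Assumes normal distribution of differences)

Answer: t = 2.8365, fail to reject H₀

Derivation:
df = n - 1 = 13
SE = s_d/√n = 6.2/√14 = 1.6570
t = d̄/SE = 4.7/1.6570 = 2.8365
Critical value: t_{0.005,13} = ±3.012
p-value ≈ 0.0140
Decision: fail to reject H₀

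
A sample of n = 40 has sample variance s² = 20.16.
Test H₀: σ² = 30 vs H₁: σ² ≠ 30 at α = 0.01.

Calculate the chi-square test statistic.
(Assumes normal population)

Answer: χ² = 26.2080, fail to reject H₀

Derivation:
df = n - 1 = 39
χ² = (n-1)s²/σ₀² = 39×20.16/30 = 26.2080
Critical values: χ²_{0.995,39} = 19.996, χ²_{0.005,39} = 65.476
Rejection region: χ² < 19.996 or χ² > 65.476
Decision: fail to reject H₀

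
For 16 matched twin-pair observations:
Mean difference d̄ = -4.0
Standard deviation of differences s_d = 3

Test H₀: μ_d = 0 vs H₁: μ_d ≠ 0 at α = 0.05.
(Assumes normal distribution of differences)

Answer: t = -5.3333, reject H₀

Derivation:
df = n - 1 = 15
SE = s_d/√n = 3/√16 = 0.7500
t = d̄/SE = -4.0/0.7500 = -5.3333
Critical value: t_{0.025,15} = ±2.131
p-value ≈ 0.0001
Decision: reject H₀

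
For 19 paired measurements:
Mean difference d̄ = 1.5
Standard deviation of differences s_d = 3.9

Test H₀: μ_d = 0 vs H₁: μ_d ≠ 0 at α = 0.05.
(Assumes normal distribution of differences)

Answer: t = 1.6765, fail to reject H₀

Derivation:
df = n - 1 = 18
SE = s_d/√n = 3.9/√19 = 0.8947
t = d̄/SE = 1.5/0.8947 = 1.6765
Critical value: t_{0.025,18} = ±2.101
p-value ≈ 0.1109
Decision: fail to reject H₀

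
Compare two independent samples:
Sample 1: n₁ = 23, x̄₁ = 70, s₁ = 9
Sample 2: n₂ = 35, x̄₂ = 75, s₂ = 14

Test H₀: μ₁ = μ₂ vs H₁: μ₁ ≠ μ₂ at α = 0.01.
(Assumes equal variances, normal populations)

Answer: t = -1.5168, fail to reject H₀

Derivation:
Pooled variance: s²_p = [22×9² + 34×14²]/(56) = 150.8214
s_p = 12.2809
SE = s_p×√(1/n₁ + 1/n₂) = 12.2809×√(1/23 + 1/35) = 3.2964
t = (x̄₁ - x̄₂)/SE = (70 - 75)/3.2964 = -1.5168
df = 56, t-critical = ±2.667
Decision: fail to reject H₀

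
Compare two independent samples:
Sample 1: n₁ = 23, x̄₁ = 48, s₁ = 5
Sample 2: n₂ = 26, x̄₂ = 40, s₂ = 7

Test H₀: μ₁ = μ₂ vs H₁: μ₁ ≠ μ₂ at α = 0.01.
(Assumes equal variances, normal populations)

Pooled variance: s²_p = [22×5² + 25×7²]/(47) = 37.7660
s_p = 6.1454
SE = s_p×√(1/n₁ + 1/n₂) = 6.1454×√(1/23 + 1/26) = 1.7591
t = (x̄₁ - x̄₂)/SE = (48 - 40)/1.7591 = 4.5478
df = 47, t-critical = ±2.685
Decision: reject H₀

Answer: t = 4.5478, reject H₀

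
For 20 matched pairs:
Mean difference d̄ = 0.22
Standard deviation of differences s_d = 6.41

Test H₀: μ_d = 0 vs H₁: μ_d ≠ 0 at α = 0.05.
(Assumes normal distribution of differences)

Answer: t = 0.1535, fail to reject H₀

Derivation:
df = n - 1 = 19
SE = s_d/√n = 6.41/√20 = 1.4333
t = d̄/SE = 0.22/1.4333 = 0.1535
Critical value: t_{0.025,19} = ±2.093
p-value ≈ 0.8796
Decision: fail to reject H₀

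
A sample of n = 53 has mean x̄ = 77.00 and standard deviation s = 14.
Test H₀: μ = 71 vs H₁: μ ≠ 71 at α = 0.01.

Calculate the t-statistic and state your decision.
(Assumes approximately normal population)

df = n - 1 = 52
SE = s/√n = 14/√53 = 1.9230
t = (x̄ - μ₀)/SE = (77.00 - 71)/1.9230 = 3.1201
Critical value: t_{0.005,52} = ±2.674
p-value ≈ 0.0029
Decision: reject H₀

Answer: t = 3.1201, reject H₀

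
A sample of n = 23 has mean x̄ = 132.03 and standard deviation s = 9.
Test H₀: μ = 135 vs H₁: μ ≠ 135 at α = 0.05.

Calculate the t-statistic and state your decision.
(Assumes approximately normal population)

Answer: t = -1.5826, fail to reject H₀

Derivation:
df = n - 1 = 22
SE = s/√n = 9/√23 = 1.8766
t = (x̄ - μ₀)/SE = (132.03 - 135)/1.8766 = -1.5826
Critical value: t_{0.025,22} = ±2.074
p-value ≈ 0.1278
Decision: fail to reject H₀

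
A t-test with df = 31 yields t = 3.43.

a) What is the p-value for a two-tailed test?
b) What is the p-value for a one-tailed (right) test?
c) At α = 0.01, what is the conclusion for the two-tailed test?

Using t-distribution with df = 31:
a) Two-tailed: p = 2×P(T > 3.43) = 0.0017
b) One-tailed: p = P(T > 3.43) = 0.0009
c) 0.0017 < 0.01, reject H₀

Answer: a) 0.0017, b) 0.0009, c) reject H₀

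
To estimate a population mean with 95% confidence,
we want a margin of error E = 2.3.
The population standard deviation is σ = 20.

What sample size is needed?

z_0.025 = 1.960
n = (z×σ/E)² = (1.960×20/2.3)²
n = 290.4802
Round up: n = 291

Answer: n = 291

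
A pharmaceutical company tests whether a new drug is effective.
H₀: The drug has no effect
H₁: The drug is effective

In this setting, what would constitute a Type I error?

Type I error: rejecting H₀ when it is actually true (false positive).
Type II error: failing to reject H₀ when H₁ is actually true (false negative).

Answer: Concluding the drug is effective when it actually has no effect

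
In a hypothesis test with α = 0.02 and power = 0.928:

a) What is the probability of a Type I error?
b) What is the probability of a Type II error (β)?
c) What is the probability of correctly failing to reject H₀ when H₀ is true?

Answer: a) 0.02, b) 0.072, c) 0.98

Derivation:
a) Type I error probability = α = 0.02
b) Power = P(reject H₀ | H₁ true) = 1 - β = 0.928, so Type II error probability = β = 1 - Power = 0.072
c) P(fail to reject H₀ | H₀ true) = 1 - α = 0.98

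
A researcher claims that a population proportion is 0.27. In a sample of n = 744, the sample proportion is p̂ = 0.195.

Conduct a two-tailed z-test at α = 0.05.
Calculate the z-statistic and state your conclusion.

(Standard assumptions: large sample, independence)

H₀: p = 0.27, H₁: p ≠ 0.27
Standard error: SE = √(p₀(1-p₀)/n) = √(0.27×0.73/744) = 0.016276
z-statistic: z = (p̂ - p₀)/SE = (0.195 - 0.27)/0.016276 = -4.6080
Critical value: z_0.025 = ±1.960
p-value < 0.0001
Decision: reject H₀ at α = 0.05

Answer: z = -4.6080, reject H₀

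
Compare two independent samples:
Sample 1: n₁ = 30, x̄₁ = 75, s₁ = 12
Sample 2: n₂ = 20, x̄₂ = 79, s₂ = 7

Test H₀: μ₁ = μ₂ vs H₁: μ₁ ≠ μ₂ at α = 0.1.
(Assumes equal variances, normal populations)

Answer: t = -1.3434, fail to reject H₀

Derivation:
Pooled variance: s²_p = [29×12² + 19×7²]/(48) = 106.3958
s_p = 10.3148
SE = s_p×√(1/n₁ + 1/n₂) = 10.3148×√(1/30 + 1/20) = 2.9776
t = (x̄₁ - x̄₂)/SE = (75 - 79)/2.9776 = -1.3434
df = 48, t-critical = ±1.677
Decision: fail to reject H₀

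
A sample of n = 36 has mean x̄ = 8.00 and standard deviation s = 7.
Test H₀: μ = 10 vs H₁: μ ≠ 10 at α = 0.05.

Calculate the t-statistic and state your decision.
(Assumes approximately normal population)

df = n - 1 = 35
SE = s/√n = 7/√36 = 1.1667
t = (x̄ - μ₀)/SE = (8.00 - 10)/1.1667 = -1.7142
Critical value: t_{0.025,35} = ±2.030
p-value ≈ 0.0953
Decision: fail to reject H₀

Answer: t = -1.7142, fail to reject H₀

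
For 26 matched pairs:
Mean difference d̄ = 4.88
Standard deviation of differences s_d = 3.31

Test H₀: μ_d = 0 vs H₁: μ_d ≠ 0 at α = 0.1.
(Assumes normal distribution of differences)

Answer: t = 7.5181, reject H₀

Derivation:
df = n - 1 = 25
SE = s_d/√n = 3.31/√26 = 0.6491
t = d̄/SE = 4.88/0.6491 = 7.5181
Critical value: t_{0.05,25} = ±1.708
p-value < 0.0001
Decision: reject H₀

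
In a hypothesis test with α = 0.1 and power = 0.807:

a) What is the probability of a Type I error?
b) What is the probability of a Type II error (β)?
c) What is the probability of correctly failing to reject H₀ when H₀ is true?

Answer: a) 0.1, b) 0.193, c) 0.9

Derivation:
a) Type I error probability = α = 0.1
b) Power = P(reject H₀ | H₁ true) = 1 - β = 0.807, so Type II error probability = β = 1 - Power = 0.193
c) P(fail to reject H₀ | H₀ true) = 1 - α = 0.9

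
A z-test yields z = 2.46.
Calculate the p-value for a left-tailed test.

Answer: p-value ≈ 0.9931

Derivation:
For z = 2.46:
p = P(Z < 2.46) = Φ(2.46) = 0.9931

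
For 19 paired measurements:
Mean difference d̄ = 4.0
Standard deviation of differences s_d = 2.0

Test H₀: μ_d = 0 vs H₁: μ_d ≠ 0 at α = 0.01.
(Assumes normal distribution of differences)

df = n - 1 = 18
SE = s_d/√n = 2.0/√19 = 0.4588
t = d̄/SE = 4.0/0.4588 = 8.7184
Critical value: t_{0.005,18} = ±2.878
p-value < 0.0001
Decision: reject H₀

Answer: t = 8.7184, reject H₀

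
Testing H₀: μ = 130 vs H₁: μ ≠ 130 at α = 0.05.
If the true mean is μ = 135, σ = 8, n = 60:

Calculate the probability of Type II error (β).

Answer: β ≈ 0.0020

Derivation:
SE = σ/√n = 8/√60 = 1.0328
Critical values: μ₀ ± z_0.025×SE = 130 ± 1.960×1.0328
Acceptance region: (127.9757, 132.0243)
Under H₁ (μ = 135): z_high = (132.0243 - 135)/1.0328 = -2.8812, z_low = (127.9757 - 135)/1.0328 = -6.8012
β = P(not reject | H₁) = Φ(-2.8812) - Φ(-6.8012) ≈ 0.0020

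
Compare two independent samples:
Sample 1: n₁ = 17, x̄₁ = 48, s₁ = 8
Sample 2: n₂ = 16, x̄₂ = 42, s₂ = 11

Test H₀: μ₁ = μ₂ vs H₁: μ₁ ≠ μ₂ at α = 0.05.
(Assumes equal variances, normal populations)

Answer: t = 1.8000, fail to reject H₀

Derivation:
Pooled variance: s²_p = [16×8² + 15×11²]/(31) = 91.5806
s_p = 9.5698
SE = s_p×√(1/n₁ + 1/n₂) = 9.5698×√(1/17 + 1/16) = 3.3333
t = (x̄₁ - x̄₂)/SE = (48 - 42)/3.3333 = 1.8000
df = 31, t-critical = ±2.040
Decision: fail to reject H₀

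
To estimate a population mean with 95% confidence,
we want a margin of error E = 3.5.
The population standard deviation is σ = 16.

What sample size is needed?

Answer: n = 81

Derivation:
z_0.025 = 1.960
n = (z×σ/E)² = (1.960×16/3.5)²
n = 80.2816
Round up: n = 81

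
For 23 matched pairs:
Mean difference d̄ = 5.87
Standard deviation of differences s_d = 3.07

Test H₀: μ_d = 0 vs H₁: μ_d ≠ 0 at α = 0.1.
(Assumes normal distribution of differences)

Answer: t = 9.1704, reject H₀

Derivation:
df = n - 1 = 22
SE = s_d/√n = 3.07/√23 = 0.6401
t = d̄/SE = 5.87/0.6401 = 9.1704
Critical value: t_{0.05,22} = ±1.717
p-value < 0.0001
Decision: reject H₀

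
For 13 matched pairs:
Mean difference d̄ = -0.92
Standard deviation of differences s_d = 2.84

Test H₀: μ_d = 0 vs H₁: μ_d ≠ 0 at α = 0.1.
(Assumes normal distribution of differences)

Answer: t = -1.1680, fail to reject H₀

Derivation:
df = n - 1 = 12
SE = s_d/√n = 2.84/√13 = 0.7877
t = d̄/SE = -0.92/0.7877 = -1.1680
Critical value: t_{0.05,12} = ±1.782
p-value ≈ 0.2655
Decision: fail to reject H₀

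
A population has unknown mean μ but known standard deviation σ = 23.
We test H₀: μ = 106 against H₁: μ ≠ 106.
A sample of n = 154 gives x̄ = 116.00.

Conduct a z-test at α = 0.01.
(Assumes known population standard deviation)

Standard error: SE = σ/√n = 23/√154 = 1.8534
z-statistic: z = (x̄ - μ₀)/SE = (116.00 - 106)/1.8534 = 5.3955
Critical value: ±2.576
p-value < 0.0001
Decision: reject H₀

Answer: z = 5.3955, reject H₀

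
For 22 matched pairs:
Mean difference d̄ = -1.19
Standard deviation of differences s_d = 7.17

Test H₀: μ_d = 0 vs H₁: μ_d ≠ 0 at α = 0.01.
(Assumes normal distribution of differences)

df = n - 1 = 21
SE = s_d/√n = 7.17/√22 = 1.5286
t = d̄/SE = -1.19/1.5286 = -0.7785
Critical value: t_{0.005,21} = ±2.831
p-value ≈ 0.4450
Decision: fail to reject H₀

Answer: t = -0.7785, fail to reject H₀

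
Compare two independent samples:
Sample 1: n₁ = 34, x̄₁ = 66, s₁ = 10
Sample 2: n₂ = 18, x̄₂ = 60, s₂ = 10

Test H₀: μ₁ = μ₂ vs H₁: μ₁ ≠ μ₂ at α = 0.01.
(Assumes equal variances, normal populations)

Answer: t = 2.0584, fail to reject H₀

Derivation:
Pooled variance: s²_p = [33×10² + 17×10²]/(50) = 100.0000
s_p = 10.0000
SE = s_p×√(1/n₁ + 1/n₂) = 10.0000×√(1/34 + 1/18) = 2.9149
t = (x̄₁ - x̄₂)/SE = (66 - 60)/2.9149 = 2.0584
df = 50, t-critical = ±2.678
Decision: fail to reject H₀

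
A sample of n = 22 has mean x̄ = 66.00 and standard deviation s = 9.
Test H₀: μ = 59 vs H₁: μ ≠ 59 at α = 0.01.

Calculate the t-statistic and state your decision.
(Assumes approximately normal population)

Answer: t = 3.6481, reject H₀

Derivation:
df = n - 1 = 21
SE = s/√n = 9/√22 = 1.9188
t = (x̄ - μ₀)/SE = (66.00 - 59)/1.9188 = 3.6481
Critical value: t_{0.005,21} = ±2.831
p-value ≈ 0.0015
Decision: reject H₀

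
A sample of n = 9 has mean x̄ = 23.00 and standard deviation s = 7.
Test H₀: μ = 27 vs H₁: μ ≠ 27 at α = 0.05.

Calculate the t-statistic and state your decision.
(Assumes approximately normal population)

df = n - 1 = 8
SE = s/√n = 7/√9 = 2.3333
t = (x̄ - μ₀)/SE = (23.00 - 27)/2.3333 = -1.7143
Critical value: t_{0.025,8} = ±2.306
p-value ≈ 0.1248
Decision: fail to reject H₀

Answer: t = -1.7143, fail to reject H₀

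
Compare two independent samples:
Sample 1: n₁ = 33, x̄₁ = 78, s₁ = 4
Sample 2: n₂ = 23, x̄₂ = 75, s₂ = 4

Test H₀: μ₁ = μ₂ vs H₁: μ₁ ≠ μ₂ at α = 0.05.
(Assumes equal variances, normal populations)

Answer: t = 2.7612, reject H₀

Derivation:
Pooled variance: s²_p = [32×4² + 22×4²]/(54) = 16.0000
s_p = 4.0000
SE = s_p×√(1/n₁ + 1/n₂) = 4.0000×√(1/33 + 1/23) = 1.0865
t = (x̄₁ - x̄₂)/SE = (78 - 75)/1.0865 = 2.7612
df = 54, t-critical = ±2.005
Decision: reject H₀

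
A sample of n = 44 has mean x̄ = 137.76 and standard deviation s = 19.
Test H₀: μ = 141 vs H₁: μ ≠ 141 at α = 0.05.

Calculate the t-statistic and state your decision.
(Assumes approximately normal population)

df = n - 1 = 43
SE = s/√n = 19/√44 = 2.8644
t = (x̄ - μ₀)/SE = (137.76 - 141)/2.8644 = -1.1311
Critical value: t_{0.025,43} = ±2.017
p-value ≈ 0.2643
Decision: fail to reject H₀

Answer: t = -1.1311, fail to reject H₀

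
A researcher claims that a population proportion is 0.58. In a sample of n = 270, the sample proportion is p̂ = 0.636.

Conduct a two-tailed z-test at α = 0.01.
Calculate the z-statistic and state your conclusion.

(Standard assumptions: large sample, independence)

H₀: p = 0.58, H₁: p ≠ 0.58
Standard error: SE = √(p₀(1-p₀)/n) = √(0.58×0.42/270) = 0.030037
z-statistic: z = (p̂ - p₀)/SE = (0.636 - 0.58)/0.030037 = 1.8644
Critical value: z_0.005 = ±2.576
p-value = 0.0623
Decision: fail to reject H₀ at α = 0.01

Answer: z = 1.8644, fail to reject H₀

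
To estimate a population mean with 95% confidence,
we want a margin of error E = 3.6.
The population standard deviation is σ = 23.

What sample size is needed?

z_0.025 = 1.960
n = (z×σ/E)² = (1.960×23/3.6)²
n = 156.8060
Round up: n = 157

Answer: n = 157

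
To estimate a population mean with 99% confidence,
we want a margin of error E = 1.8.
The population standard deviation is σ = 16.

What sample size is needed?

Answer: n = 525

Derivation:
z_0.005 = 2.576
n = (z×σ/E)² = (2.576×16/1.8)²
n = 524.3082
Round up: n = 525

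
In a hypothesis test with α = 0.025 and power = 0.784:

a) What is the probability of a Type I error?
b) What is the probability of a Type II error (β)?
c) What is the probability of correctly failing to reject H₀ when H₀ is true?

a) Type I error probability = α = 0.025
b) Power = P(reject H₀ | H₁ true) = 1 - β = 0.784, so Type II error probability = β = 1 - Power = 0.216
c) P(fail to reject H₀ | H₀ true) = 1 - α = 0.975

Answer: a) 0.025, b) 0.216, c) 0.975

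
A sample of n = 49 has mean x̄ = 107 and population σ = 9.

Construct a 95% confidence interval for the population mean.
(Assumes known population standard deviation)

Confidence level: 95%, α = 0.05
z_0.025 = 1.960
SE = σ/√n = 9/√49 = 1.2857
Margin of error = 1.960 × 1.2857 = 2.5200
CI: x̄ ± margin = 107 ± 2.5200
CI: (104.4800, 109.5200)

Answer: (104.4800, 109.5200)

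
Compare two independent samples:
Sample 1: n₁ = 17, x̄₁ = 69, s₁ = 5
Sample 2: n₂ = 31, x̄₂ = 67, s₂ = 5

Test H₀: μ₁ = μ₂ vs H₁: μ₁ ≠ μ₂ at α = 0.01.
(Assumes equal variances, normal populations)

Pooled variance: s²_p = [16×5² + 30×5²]/(46) = 25.0000
s_p = 5.0000
SE = s_p×√(1/n₁ + 1/n₂) = 5.0000×√(1/17 + 1/31) = 1.5090
t = (x̄₁ - x̄₂)/SE = (69 - 67)/1.5090 = 1.3254
df = 46, t-critical = ±2.687
Decision: fail to reject H₀

Answer: t = 1.3254, fail to reject H₀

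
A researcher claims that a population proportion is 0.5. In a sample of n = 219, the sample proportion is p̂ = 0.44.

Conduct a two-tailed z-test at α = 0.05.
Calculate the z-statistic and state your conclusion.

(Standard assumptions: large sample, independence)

Answer: z = -1.7758, fail to reject H₀

Derivation:
H₀: p = 0.5, H₁: p ≠ 0.5
Standard error: SE = √(p₀(1-p₀)/n) = √(0.5×0.5/219) = 0.033787
z-statistic: z = (p̂ - p₀)/SE = (0.44 - 0.5)/0.033787 = -1.7758
Critical value: z_0.025 = ±1.960
p-value = 0.0758
Decision: fail to reject H₀ at α = 0.05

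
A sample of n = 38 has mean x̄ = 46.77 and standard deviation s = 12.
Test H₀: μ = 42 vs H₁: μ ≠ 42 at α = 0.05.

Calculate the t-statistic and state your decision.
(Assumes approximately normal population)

df = n - 1 = 37
SE = s/√n = 12/√38 = 1.9467
t = (x̄ - μ₀)/SE = (46.77 - 42)/1.9467 = 2.4503
Critical value: t_{0.025,37} = ±2.026
p-value ≈ 0.0191
Decision: reject H₀

Answer: t = 2.4503, reject H₀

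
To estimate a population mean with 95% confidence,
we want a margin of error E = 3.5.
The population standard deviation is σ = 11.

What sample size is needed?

z_0.025 = 1.960
n = (z×σ/E)² = (1.960×11/3.5)²
n = 37.9456
Round up: n = 38

Answer: n = 38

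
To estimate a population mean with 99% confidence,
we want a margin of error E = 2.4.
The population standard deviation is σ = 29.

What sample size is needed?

Answer: n = 969

Derivation:
z_0.005 = 2.576
n = (z×σ/E)² = (2.576×29/2.4)²
n = 968.8694
Round up: n = 969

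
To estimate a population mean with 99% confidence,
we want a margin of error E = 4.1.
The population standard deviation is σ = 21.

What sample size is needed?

Answer: n = 175

Derivation:
z_0.005 = 2.576
n = (z×σ/E)² = (2.576×21/4.1)²
n = 174.0855
Round up: n = 175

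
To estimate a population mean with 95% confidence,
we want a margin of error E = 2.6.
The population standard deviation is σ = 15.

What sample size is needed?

Answer: n = 128

Derivation:
z_0.025 = 1.960
n = (z×σ/E)² = (1.960×15/2.6)²
n = 127.8639
Round up: n = 128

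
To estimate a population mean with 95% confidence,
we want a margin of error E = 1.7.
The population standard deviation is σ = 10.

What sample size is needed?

Answer: n = 133

Derivation:
z_0.025 = 1.960
n = (z×σ/E)² = (1.960×10/1.7)²
n = 132.9273
Round up: n = 133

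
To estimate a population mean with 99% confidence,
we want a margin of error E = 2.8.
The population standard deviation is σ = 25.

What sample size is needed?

Answer: n = 529

Derivation:
z_0.005 = 2.576
n = (z×σ/E)² = (2.576×25/2.8)²
n = 529.0000
Already a whole number: n = 529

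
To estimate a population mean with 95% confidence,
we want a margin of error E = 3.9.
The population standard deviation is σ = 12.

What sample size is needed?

z_0.025 = 1.960
n = (z×σ/E)² = (1.960×12/3.9)²
n = 36.3702
Round up: n = 37

Answer: n = 37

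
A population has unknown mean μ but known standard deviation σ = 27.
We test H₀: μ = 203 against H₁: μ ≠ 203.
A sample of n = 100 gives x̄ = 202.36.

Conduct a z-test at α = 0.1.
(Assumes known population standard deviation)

Answer: z = -0.2370, fail to reject H₀

Derivation:
Standard error: SE = σ/√n = 27/√100 = 2.7000
z-statistic: z = (x̄ - μ₀)/SE = (202.36 - 203)/2.7000 = -0.2370
Critical value: ±1.645
p-value = 0.8127
Decision: fail to reject H₀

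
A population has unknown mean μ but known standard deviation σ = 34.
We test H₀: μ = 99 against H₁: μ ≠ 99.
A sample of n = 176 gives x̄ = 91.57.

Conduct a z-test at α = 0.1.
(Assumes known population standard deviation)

Standard error: SE = σ/√n = 34/√176 = 2.5628
z-statistic: z = (x̄ - μ₀)/SE = (91.57 - 99)/2.5628 = -2.8992
Critical value: ±1.645
p-value = 0.0037
Decision: reject H₀

Answer: z = -2.8992, reject H₀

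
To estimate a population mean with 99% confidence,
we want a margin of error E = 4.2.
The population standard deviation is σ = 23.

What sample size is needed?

z_0.005 = 2.576
n = (z×σ/E)² = (2.576×23/4.2)²
n = 198.9980
Round up: n = 199

Answer: n = 199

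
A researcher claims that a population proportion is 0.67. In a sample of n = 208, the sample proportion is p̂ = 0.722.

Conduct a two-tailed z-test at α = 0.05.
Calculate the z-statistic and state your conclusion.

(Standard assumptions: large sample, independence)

Answer: z = 1.5949, fail to reject H₀

Derivation:
H₀: p = 0.67, H₁: p ≠ 0.67
Standard error: SE = √(p₀(1-p₀)/n) = √(0.67×0.33/208) = 0.032603
z-statistic: z = (p̂ - p₀)/SE = (0.722 - 0.67)/0.032603 = 1.5949
Critical value: z_0.025 = ±1.960
p-value = 0.1107
Decision: fail to reject H₀ at α = 0.05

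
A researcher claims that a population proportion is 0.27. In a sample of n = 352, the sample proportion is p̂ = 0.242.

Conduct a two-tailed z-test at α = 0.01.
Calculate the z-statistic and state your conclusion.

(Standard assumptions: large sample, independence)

Answer: z = -1.1833, fail to reject H₀

Derivation:
H₀: p = 0.27, H₁: p ≠ 0.27
Standard error: SE = √(p₀(1-p₀)/n) = √(0.27×0.73/352) = 0.023663
z-statistic: z = (p̂ - p₀)/SE = (0.242 - 0.27)/0.023663 = -1.1833
Critical value: z_0.005 = ±2.576
p-value = 0.2367
Decision: fail to reject H₀ at α = 0.01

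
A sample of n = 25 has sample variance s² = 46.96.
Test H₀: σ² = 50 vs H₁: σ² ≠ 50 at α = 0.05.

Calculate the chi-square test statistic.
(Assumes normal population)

df = n - 1 = 24
χ² = (n-1)s²/σ₀² = 24×46.96/50 = 22.5408
Critical values: χ²_{0.975,24} = 12.401, χ²_{0.025,24} = 39.364
Rejection region: χ² < 12.401 or χ² > 39.364
Decision: fail to reject H₀

Answer: χ² = 22.5408, fail to reject H₀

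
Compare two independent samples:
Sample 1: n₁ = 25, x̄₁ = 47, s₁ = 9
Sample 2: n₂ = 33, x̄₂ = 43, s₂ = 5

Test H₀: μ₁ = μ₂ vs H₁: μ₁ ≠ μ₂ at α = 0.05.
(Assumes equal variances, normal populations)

Pooled variance: s²_p = [24×9² + 32×5²]/(56) = 49.0000
s_p = 7.0000
SE = s_p×√(1/n₁ + 1/n₂) = 7.0000×√(1/25 + 1/33) = 1.8560
t = (x̄₁ - x̄₂)/SE = (47 - 43)/1.8560 = 2.1552
df = 56, t-critical = ±2.003
Decision: reject H₀

Answer: t = 2.1552, reject H₀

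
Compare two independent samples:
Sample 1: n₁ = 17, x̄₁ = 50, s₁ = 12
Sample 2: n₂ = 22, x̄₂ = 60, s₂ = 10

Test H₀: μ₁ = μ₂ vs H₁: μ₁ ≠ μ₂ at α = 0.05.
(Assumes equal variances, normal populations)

Answer: t = -2.8385, reject H₀

Derivation:
Pooled variance: s²_p = [16×12² + 21×10²]/(37) = 119.0270
s_p = 10.9099
SE = s_p×√(1/n₁ + 1/n₂) = 10.9099×√(1/17 + 1/22) = 3.5230
t = (x̄₁ - x̄₂)/SE = (50 - 60)/3.5230 = -2.8385
df = 37, t-critical = ±2.026
Decision: reject H₀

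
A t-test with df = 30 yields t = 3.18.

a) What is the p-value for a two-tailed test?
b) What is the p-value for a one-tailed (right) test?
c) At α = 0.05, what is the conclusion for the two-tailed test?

Answer: a) 0.0034, b) 0.0017, c) reject H₀

Derivation:
Using t-distribution with df = 30:
a) Two-tailed: p = 2×P(T > 3.18) = 0.0034
b) One-tailed: p = P(T > 3.18) = 0.0017
c) 0.0034 < 0.05, reject H₀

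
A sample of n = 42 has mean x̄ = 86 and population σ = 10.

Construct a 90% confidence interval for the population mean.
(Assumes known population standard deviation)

Answer: (83.4618, 88.5382)

Derivation:
Confidence level: 90%, α = 0.1
z_0.05 = 1.645
SE = σ/√n = 10/√42 = 1.5430
Margin of error = 1.645 × 1.5430 = 2.5382
CI: x̄ ± margin = 86 ± 2.5382
CI: (83.4618, 88.5382)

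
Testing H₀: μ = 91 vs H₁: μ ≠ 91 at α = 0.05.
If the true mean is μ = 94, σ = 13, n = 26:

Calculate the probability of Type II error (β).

SE = σ/√n = 13/√26 = 2.5495
Critical values: μ₀ ± z_0.025×SE = 91 ± 1.960×2.5495
Acceptance region: (86.0030, 95.9970)
Under H₁ (μ = 94): z_high = (95.9970 - 94)/2.5495 = 0.7833, z_low = (86.0030 - 94)/2.5495 = -3.1367
β = P(not reject | H₁) = Φ(0.7833) - Φ(-3.1367) ≈ 0.7824

Answer: β ≈ 0.7824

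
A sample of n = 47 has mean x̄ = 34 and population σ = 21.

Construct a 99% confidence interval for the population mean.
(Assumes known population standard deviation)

Confidence level: 99%, α = 0.01
z_0.005 = 2.576
SE = σ/√n = 21/√47 = 3.0632
Margin of error = 2.576 × 3.0632 = 7.8908
CI: x̄ ± margin = 34 ± 7.8908
CI: (26.1092, 41.8908)

Answer: (26.1092, 41.8908)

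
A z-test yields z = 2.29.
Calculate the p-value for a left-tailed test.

For z = 2.29:
p = P(Z < 2.29) = Φ(2.29) = 0.9890

Answer: p-value ≈ 0.9890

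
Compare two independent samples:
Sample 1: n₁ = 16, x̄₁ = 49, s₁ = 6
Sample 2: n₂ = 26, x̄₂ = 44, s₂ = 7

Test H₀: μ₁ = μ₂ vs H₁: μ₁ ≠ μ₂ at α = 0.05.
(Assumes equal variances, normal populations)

Answer: t = 2.3689, reject H₀

Derivation:
Pooled variance: s²_p = [15×6² + 25×7²]/(40) = 44.1250
s_p = 6.6427
SE = s_p×√(1/n₁ + 1/n₂) = 6.6427×√(1/16 + 1/26) = 2.1107
t = (x̄₁ - x̄₂)/SE = (49 - 44)/2.1107 = 2.3689
df = 40, t-critical = ±2.021
Decision: reject H₀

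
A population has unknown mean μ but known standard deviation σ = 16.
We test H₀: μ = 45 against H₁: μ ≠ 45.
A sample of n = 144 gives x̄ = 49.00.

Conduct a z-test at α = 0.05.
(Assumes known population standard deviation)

Answer: z = 3.0001, reject H₀

Derivation:
Standard error: SE = σ/√n = 16/√144 = 1.3333
z-statistic: z = (x̄ - μ₀)/SE = (49.00 - 45)/1.3333 = 3.0001
Critical value: ±1.960
p-value = 0.0027
Decision: reject H₀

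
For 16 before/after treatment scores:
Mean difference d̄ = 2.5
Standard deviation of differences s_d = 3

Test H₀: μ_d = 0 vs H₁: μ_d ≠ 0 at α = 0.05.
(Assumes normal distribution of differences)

df = n - 1 = 15
SE = s_d/√n = 3/√16 = 0.7500
t = d̄/SE = 2.5/0.7500 = 3.3333
Critical value: t_{0.025,15} = ±2.131
p-value ≈ 0.0045
Decision: reject H₀

Answer: t = 3.3333, reject H₀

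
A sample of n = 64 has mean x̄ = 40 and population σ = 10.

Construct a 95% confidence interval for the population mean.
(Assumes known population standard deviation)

Answer: (37.5500, 42.4500)

Derivation:
Confidence level: 95%, α = 0.05
z_0.025 = 1.960
SE = σ/√n = 10/√64 = 1.2500
Margin of error = 1.960 × 1.2500 = 2.4500
CI: x̄ ± margin = 40 ± 2.4500
CI: (37.5500, 42.4500)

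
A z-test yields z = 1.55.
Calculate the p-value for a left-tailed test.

Answer: p-value ≈ 0.9394

Derivation:
For z = 1.55:
p = P(Z < 1.55) = Φ(1.55) = 0.9394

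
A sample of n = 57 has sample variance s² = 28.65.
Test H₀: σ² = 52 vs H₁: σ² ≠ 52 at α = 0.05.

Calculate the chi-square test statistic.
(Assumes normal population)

df = n - 1 = 56
χ² = (n-1)s²/σ₀² = 56×28.65/52 = 30.8538
Critical values: χ²_{0.975,56} = 37.212, χ²_{0.025,56} = 78.567
Rejection region: χ² < 37.212 or χ² > 78.567
Decision: reject H₀

Answer: χ² = 30.8538, reject H₀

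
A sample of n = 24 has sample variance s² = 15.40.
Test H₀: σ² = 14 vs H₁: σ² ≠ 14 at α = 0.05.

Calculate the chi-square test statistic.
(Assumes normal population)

df = n - 1 = 23
χ² = (n-1)s²/σ₀² = 23×15.40/14 = 25.3000
Critical values: χ²_{0.975,23} = 11.689, χ²_{0.025,23} = 38.076
Rejection region: χ² < 11.689 or χ² > 38.076
Decision: fail to reject H₀

Answer: χ² = 25.3000, fail to reject H₀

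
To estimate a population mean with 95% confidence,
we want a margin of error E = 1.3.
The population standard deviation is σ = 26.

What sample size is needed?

z_0.025 = 1.960
n = (z×σ/E)² = (1.960×26/1.3)²
n = 1536.6400
Round up: n = 1537

Answer: n = 1537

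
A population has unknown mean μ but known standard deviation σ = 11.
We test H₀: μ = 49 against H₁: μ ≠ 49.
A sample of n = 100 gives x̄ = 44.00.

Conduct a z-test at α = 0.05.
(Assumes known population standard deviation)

Standard error: SE = σ/√n = 11/√100 = 1.1000
z-statistic: z = (x̄ - μ₀)/SE = (44.00 - 49)/1.1000 = -4.5455
Critical value: ±1.960
p-value < 0.0001
Decision: reject H₀

Answer: z = -4.5455, reject H₀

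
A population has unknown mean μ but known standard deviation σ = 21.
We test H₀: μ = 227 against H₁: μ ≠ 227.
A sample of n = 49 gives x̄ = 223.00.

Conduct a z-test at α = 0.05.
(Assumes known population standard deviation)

Standard error: SE = σ/√n = 21/√49 = 3.0000
z-statistic: z = (x̄ - μ₀)/SE = (223.00 - 227)/3.0000 = -1.3333
Critical value: ±1.960
p-value = 0.1824
Decision: fail to reject H₀

Answer: z = -1.3333, fail to reject H₀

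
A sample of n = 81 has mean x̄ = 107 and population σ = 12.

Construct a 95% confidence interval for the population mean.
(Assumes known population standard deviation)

Answer: (104.3867, 109.6133)

Derivation:
Confidence level: 95%, α = 0.05
z_0.025 = 1.960
SE = σ/√n = 12/√81 = 1.3333
Margin of error = 1.960 × 1.3333 = 2.6133
CI: x̄ ± margin = 107 ± 2.6133
CI: (104.3867, 109.6133)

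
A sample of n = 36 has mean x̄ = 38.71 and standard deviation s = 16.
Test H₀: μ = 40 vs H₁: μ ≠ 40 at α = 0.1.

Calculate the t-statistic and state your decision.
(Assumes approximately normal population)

df = n - 1 = 35
SE = s/√n = 16/√36 = 2.6667
t = (x̄ - μ₀)/SE = (38.71 - 40)/2.6667 = -0.4837
Critical value: t_{0.05,35} = ±1.690
p-value ≈ 0.6316
Decision: fail to reject H₀

Answer: t = -0.4837, fail to reject H₀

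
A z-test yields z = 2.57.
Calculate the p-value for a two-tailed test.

Answer: p-value ≈ 0.0102

Derivation:
For z = 2.57:
p = 2×P(Z > |2.57|) = 2×(1 - Φ(2.57)) = 0.0102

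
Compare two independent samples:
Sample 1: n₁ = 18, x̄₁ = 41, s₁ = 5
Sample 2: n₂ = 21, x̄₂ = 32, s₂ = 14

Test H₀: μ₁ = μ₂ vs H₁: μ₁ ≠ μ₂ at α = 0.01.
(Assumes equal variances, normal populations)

Pooled variance: s²_p = [17×5² + 20×14²]/(37) = 117.4324
s_p = 10.8366
SE = s_p×√(1/n₁ + 1/n₂) = 10.8366×√(1/18 + 1/21) = 3.4808
t = (x̄₁ - x̄₂)/SE = (41 - 32)/3.4808 = 2.5856
df = 37, t-critical = ±2.715
Decision: fail to reject H₀

Answer: t = 2.5856, fail to reject H₀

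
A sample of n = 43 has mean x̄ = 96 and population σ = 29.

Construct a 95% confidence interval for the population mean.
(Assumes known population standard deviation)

Confidence level: 95%, α = 0.05
z_0.025 = 1.960
SE = σ/√n = 29/√43 = 4.4225
Margin of error = 1.960 × 4.4225 = 8.6681
CI: x̄ ± margin = 96 ± 8.6681
CI: (87.3319, 104.6681)

Answer: (87.3319, 104.6681)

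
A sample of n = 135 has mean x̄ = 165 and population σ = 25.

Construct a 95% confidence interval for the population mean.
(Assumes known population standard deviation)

Answer: (160.7827, 169.2173)

Derivation:
Confidence level: 95%, α = 0.05
z_0.025 = 1.960
SE = σ/√n = 25/√135 = 2.1517
Margin of error = 1.960 × 2.1517 = 4.2173
CI: x̄ ± margin = 165 ± 4.2173
CI: (160.7827, 169.2173)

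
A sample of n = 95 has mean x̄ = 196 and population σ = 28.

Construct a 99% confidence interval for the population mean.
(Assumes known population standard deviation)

Confidence level: 99%, α = 0.01
z_0.005 = 2.576
SE = σ/√n = 28/√95 = 2.8727
Margin of error = 2.576 × 2.8727 = 7.4001
CI: x̄ ± margin = 196 ± 7.4001
CI: (188.5999, 203.4001)

Answer: (188.5999, 203.4001)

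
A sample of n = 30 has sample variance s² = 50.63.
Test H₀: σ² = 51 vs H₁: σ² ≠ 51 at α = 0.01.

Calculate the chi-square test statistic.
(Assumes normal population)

df = n - 1 = 29
χ² = (n-1)s²/σ₀² = 29×50.63/51 = 28.7896
Critical values: χ²_{0.995,29} = 13.121, χ²_{0.005,29} = 52.336
Rejection region: χ² < 13.121 or χ² > 52.336
Decision: fail to reject H₀

Answer: χ² = 28.7896, fail to reject H₀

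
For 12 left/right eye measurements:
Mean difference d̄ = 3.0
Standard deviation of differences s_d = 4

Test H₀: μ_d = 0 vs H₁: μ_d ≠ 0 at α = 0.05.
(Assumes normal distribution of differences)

Answer: t = 2.5981, reject H₀

Derivation:
df = n - 1 = 11
SE = s_d/√n = 4/√12 = 1.1547
t = d̄/SE = 3.0/1.1547 = 2.5981
Critical value: t_{0.025,11} = ±2.201
p-value ≈ 0.0248
Decision: reject H₀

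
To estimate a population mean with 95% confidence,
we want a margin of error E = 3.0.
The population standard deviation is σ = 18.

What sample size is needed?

Answer: n = 139

Derivation:
z_0.025 = 1.960
n = (z×σ/E)² = (1.960×18/3.0)²
n = 138.2976
Round up: n = 139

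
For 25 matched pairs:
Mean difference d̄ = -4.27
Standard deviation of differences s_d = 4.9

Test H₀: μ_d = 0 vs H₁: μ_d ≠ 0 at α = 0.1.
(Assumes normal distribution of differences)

Answer: t = -4.3571, reject H₀

Derivation:
df = n - 1 = 24
SE = s_d/√n = 4.9/√25 = 0.9800
t = d̄/SE = -4.27/0.9800 = -4.3571
Critical value: t_{0.05,24} = ±1.711
p-value ≈ 0.0002
Decision: reject H₀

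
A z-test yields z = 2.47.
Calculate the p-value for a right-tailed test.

Answer: p-value ≈ 0.0068

Derivation:
For z = 2.47:
p = P(Z > 2.47) = 1 - Φ(2.47) = 0.0068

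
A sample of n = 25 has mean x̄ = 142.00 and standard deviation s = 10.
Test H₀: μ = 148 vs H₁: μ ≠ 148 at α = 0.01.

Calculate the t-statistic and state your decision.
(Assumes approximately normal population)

df = n - 1 = 24
SE = s/√n = 10/√25 = 2.0000
t = (x̄ - μ₀)/SE = (142.00 - 148)/2.0000 = -3.0000
Critical value: t_{0.005,24} = ±2.797
p-value ≈ 0.0062
Decision: reject H₀

Answer: t = -3.0000, reject H₀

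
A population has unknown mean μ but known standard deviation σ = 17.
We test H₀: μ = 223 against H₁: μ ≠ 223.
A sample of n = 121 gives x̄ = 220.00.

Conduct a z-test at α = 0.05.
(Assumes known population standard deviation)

Standard error: SE = σ/√n = 17/√121 = 1.5455
z-statistic: z = (x̄ - μ₀)/SE = (220.00 - 223)/1.5455 = -1.9411
Critical value: ±1.960
p-value = 0.0522
Decision: fail to reject H₀

Answer: z = -1.9411, fail to reject H₀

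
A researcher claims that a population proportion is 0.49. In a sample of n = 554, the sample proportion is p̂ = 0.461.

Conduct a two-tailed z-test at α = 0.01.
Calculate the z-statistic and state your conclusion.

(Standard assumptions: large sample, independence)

Answer: z = -1.3654, fail to reject H₀

Derivation:
H₀: p = 0.49, H₁: p ≠ 0.49
Standard error: SE = √(p₀(1-p₀)/n) = √(0.49×0.51/554) = 0.021239
z-statistic: z = (p̂ - p₀)/SE = (0.461 - 0.49)/0.021239 = -1.3654
Critical value: z_0.005 = ±2.576
p-value = 0.1721
Decision: fail to reject H₀ at α = 0.01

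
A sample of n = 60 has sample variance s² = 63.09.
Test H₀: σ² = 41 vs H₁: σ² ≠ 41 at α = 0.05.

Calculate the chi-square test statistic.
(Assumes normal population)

df = n - 1 = 59
χ² = (n-1)s²/σ₀² = 59×63.09/41 = 90.7880
Critical values: χ²_{0.975,59} = 39.662, χ²_{0.025,59} = 82.117
Rejection region: χ² < 39.662 or χ² > 82.117
Decision: reject H₀

Answer: χ² = 90.7880, reject H₀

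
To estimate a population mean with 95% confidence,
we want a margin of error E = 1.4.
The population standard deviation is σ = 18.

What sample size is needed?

z_0.025 = 1.960
n = (z×σ/E)² = (1.960×18/1.4)²
n = 635.0400
Round up: n = 636

Answer: n = 636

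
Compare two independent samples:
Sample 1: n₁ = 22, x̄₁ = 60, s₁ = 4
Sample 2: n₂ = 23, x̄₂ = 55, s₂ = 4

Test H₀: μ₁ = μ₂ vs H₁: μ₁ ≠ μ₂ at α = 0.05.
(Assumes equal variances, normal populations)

Answer: t = 4.1915, reject H₀

Derivation:
Pooled variance: s²_p = [21×4² + 22×4²]/(43) = 16.0000
s_p = 4.0000
SE = s_p×√(1/n₁ + 1/n₂) = 4.0000×√(1/22 + 1/23) = 1.1929
t = (x̄₁ - x̄₂)/SE = (60 - 55)/1.1929 = 4.1915
df = 43, t-critical = ±2.017
Decision: reject H₀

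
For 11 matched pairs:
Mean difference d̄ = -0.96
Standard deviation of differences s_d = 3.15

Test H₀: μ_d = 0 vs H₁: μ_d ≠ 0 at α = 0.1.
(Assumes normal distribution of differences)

df = n - 1 = 10
SE = s_d/√n = 3.15/√11 = 0.9498
t = d̄/SE = -0.96/0.9498 = -1.0107
Critical value: t_{0.05,10} = ±1.812
p-value ≈ 0.3360
Decision: fail to reject H₀

Answer: t = -1.0107, fail to reject H₀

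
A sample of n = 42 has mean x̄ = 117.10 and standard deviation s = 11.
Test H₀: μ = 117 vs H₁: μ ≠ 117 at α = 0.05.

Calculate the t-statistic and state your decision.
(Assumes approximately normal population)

Answer: t = 0.0589, fail to reject H₀

Derivation:
df = n - 1 = 41
SE = s/√n = 11/√42 = 1.6973
t = (x̄ - μ₀)/SE = (117.10 - 117)/1.6973 = 0.0589
Critical value: t_{0.025,41} = ±2.020
p-value ≈ 0.9533
Decision: fail to reject H₀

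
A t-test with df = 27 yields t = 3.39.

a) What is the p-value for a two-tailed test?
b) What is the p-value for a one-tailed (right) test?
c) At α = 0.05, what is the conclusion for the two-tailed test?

Answer: a) 0.0022, b) 0.0011, c) reject H₀

Derivation:
Using t-distribution with df = 27:
a) Two-tailed: p = 2×P(T > 3.39) = 0.0022
b) One-tailed: p = P(T > 3.39) = 0.0011
c) 0.0022 < 0.05, reject H₀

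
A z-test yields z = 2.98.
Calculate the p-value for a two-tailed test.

Answer: p-value ≈ 0.0029

Derivation:
For z = 2.98:
p = 2×P(Z > |2.98|) = 2×(1 - Φ(2.98)) = 0.0029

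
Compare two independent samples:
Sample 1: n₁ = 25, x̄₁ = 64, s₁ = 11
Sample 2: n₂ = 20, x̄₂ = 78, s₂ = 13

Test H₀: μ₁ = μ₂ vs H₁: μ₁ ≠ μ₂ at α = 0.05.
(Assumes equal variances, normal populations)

Pooled variance: s²_p = [24×11² + 19×13²]/(43) = 142.2093
s_p = 11.9252
SE = s_p×√(1/n₁ + 1/n₂) = 11.9252×√(1/25 + 1/20) = 3.5776
t = (x̄₁ - x̄₂)/SE = (64 - 78)/3.5776 = -3.9132
df = 43, t-critical = ±2.017
Decision: reject H₀

Answer: t = -3.9132, reject H₀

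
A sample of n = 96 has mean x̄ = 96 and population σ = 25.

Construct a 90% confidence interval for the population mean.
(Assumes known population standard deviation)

Answer: (91.8026, 100.1974)

Derivation:
Confidence level: 90%, α = 0.1
z_0.05 = 1.645
SE = σ/√n = 25/√96 = 2.5516
Margin of error = 1.645 × 2.5516 = 4.1974
CI: x̄ ± margin = 96 ± 4.1974
CI: (91.8026, 100.1974)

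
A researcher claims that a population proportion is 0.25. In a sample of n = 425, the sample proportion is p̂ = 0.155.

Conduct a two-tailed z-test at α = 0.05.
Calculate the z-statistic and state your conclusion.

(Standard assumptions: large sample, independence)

H₀: p = 0.25, H₁: p ≠ 0.25
Standard error: SE = √(p₀(1-p₀)/n) = √(0.25×0.75/425) = 0.021004
z-statistic: z = (p̂ - p₀)/SE = (0.155 - 0.25)/0.021004 = -4.5229
Critical value: z_0.025 = ±1.960
p-value < 0.0001
Decision: reject H₀ at α = 0.05

Answer: z = -4.5229, reject H₀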